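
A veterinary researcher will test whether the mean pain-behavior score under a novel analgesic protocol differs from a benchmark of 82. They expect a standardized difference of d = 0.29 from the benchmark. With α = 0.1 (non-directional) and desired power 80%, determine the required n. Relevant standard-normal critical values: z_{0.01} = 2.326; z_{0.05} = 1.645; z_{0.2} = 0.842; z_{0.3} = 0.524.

n = 74

For a one-sample test: n = ((z_{α/2} + z_β) / d)².
z_{α/2} + z_β = 1.645 + 0.842 = 2.487.
n = (2.487 / 0.29)² = 8.576² = 73.55.
Round up.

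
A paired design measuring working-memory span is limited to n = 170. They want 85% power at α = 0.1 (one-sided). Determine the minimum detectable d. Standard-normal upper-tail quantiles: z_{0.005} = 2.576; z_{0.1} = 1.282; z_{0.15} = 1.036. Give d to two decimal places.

d_min ≈ 0.18

For a single sample (or paired design) of n = 170: d_min = (z_{α} + z_β)/√n.
z-sum = 1.282 + 1.036 = 2.318.
d_min = 2.318 / √170 = 2.318 / 13.038 = 0.178.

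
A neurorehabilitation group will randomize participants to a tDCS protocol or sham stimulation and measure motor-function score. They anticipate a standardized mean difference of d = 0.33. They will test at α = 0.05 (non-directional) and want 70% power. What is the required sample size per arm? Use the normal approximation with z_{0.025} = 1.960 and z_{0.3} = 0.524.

For two independent groups with equal n: n = 2·((z_{α/2} + z_β) / d)².
z_{α/2} + z_β = 1.960 + 0.524 = 2.484.
n = 2 × (2.484 / 0.33)² = 2 × 7.527² = 2 × 56.66 = 113.3.
Round up to the next whole participant.

n = 114 per group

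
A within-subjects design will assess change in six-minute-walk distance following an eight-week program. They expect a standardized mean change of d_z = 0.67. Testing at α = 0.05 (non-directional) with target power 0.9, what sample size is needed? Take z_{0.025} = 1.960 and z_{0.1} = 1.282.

For a paired (one-sample on differences) test: n = ((z_{α/2} + z_β) / d)².
z_{α/2} + z_β = 1.960 + 1.282 = 3.242.
n = (3.242 / 0.67)² = 4.839² = 23.41.
Round up.

n = 24 pairs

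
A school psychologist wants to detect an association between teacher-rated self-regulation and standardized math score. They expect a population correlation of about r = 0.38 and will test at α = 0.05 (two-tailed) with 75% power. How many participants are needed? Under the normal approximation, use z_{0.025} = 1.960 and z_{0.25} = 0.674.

Fisher's z: C = ½·ln((1+r)/(1−r)) = ½·ln(2.2258) = 0.4001.
n = ((z_{α/2} + z_β)/C)² + 3.
(1.960 + 0.674) / 0.4001 = 2.634 / 0.4001 = 6.583.
n = 6.583² + 3 = 43.34 + 3 = 46.3.
Round up.

n = 47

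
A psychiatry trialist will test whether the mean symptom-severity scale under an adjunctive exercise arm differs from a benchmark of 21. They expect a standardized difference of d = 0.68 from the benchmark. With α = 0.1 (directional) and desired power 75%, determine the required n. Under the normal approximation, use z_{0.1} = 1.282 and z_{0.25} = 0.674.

For a one-sample test: n = ((z_{α} + z_β) / d)².
z_{α} + z_β = 1.282 + 0.674 = 1.956.
n = (1.956 / 0.68)² = 2.876² = 8.27.
Round up.

n = 9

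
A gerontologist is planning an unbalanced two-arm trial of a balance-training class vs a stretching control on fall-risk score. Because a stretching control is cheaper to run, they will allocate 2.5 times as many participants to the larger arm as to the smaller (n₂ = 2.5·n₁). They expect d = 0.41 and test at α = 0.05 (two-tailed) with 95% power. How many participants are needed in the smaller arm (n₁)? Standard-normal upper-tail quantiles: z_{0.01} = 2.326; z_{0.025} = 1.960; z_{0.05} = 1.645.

n₁ = 109

With allocation ratio k = n₂/n₁ = 2.5, Var(x̄₁−x̄₂) = σ²(1/n₁ + 1/(k·n₁)) = σ²·(k+1)/(k·n₁).
So n₁ = (1 + 1/k)·((z_{α/2} + z_β)/d)² = 1.400 × (3.605/0.41)².
n₁ = 1.400 × 77.31 = 108.2.
Round up: n₁ = 109, giving n₂ = ⌈2.5 × 109⌉ = ⌈272.5⌉ = 273.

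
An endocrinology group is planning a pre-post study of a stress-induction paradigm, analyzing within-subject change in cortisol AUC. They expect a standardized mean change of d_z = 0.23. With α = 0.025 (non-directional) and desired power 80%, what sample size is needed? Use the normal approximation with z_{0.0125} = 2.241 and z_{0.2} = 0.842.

n = 180 pairs

For a paired (one-sample on differences) test: n = ((z_{α/2} + z_β) / d)².
z_{α/2} + z_β = 2.241 + 0.842 = 3.083.
n = (3.083 / 0.23)² = 13.404² = 179.68.
Round up.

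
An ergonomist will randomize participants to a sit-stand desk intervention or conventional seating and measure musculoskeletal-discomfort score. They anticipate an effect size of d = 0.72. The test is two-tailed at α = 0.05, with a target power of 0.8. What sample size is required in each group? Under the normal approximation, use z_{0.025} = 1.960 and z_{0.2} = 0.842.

n = 31 per group

For two independent groups with equal n: n = 2·((z_{α/2} + z_β) / d)².
z_{α/2} + z_β = 1.960 + 0.842 = 2.802.
n = 2 × (2.802 / 0.72)² = 2 × 3.892² = 2 × 15.15 = 30.3.
Round up to the next whole participant.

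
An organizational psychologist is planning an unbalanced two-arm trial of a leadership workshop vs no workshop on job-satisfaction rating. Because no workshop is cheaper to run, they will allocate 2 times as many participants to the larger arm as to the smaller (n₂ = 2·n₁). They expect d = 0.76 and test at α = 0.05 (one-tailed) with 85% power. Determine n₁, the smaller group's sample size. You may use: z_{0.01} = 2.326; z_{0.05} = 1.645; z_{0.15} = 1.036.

With allocation ratio k = n₂/n₁ = 2, Var(x̄₁−x̄₂) = σ²(1/n₁ + 1/(k·n₁)) = σ²·(k+1)/(k·n₁).
So n₁ = (1 + 1/k)·((z_{α} + z_β)/d)² = 1.500 × (2.681/0.76)².
n₁ = 1.500 × 12.44 = 18.7.
Round up: n₁ = 19, giving n₂ = 2 × 19 = 38.

n₁ = 19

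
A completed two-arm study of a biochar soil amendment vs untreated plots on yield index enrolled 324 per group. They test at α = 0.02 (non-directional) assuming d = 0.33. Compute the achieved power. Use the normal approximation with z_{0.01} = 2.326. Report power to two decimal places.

For two equal groups, power = Φ(d·√(n/2) − z_{α/2}).
d·√(n/2) = 0.33 × √(324/2) = 0.33 × 12.728 = 4.200.
z_β = 4.200 − 2.326 = 1.874.
Power = Φ(1.874) = 0.970.

power ≈ 0.97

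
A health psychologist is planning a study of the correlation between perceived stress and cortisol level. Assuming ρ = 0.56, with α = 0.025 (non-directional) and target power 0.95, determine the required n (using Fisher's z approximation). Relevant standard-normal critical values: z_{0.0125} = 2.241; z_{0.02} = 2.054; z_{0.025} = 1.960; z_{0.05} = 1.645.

Fisher's z: C = ½·ln((1+r)/(1−r)) = ½·ln(3.5455) = 0.6328.
n = ((z_{α/2} + z_β)/C)² + 3.
(2.241 + 1.645) / 0.6328 = 3.886 / 0.6328 = 6.141.
n = 6.141² + 3 = 37.71 + 3 = 40.7.
Round up.

n = 41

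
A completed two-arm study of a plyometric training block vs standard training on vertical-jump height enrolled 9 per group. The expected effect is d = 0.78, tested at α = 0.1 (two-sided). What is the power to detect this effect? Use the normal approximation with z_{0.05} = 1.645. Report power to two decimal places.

For two equal groups, power = Φ(d·√(n/2) − z_{α/2}).
d·√(n/2) = 0.78 × √(9/2) = 0.78 × 2.121 = 1.655.
z_β = 1.655 − 1.645 = 0.010.
Power = Φ(0.010) = 0.504.

power ≈ 0.50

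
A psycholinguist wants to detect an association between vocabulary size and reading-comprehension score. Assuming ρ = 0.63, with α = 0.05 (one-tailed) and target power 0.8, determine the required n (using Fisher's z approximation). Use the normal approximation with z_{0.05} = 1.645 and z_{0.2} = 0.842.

n = 15

Fisher's z: C = ½·ln((1+r)/(1−r)) = ½·ln(4.4054) = 0.7414.
n = ((z_{α} + z_β)/C)² + 3.
(1.645 + 0.842) / 0.7414 = 2.487 / 0.7414 = 3.354.
n = 3.354² + 3 = 11.25 + 3 = 14.3.
Round up.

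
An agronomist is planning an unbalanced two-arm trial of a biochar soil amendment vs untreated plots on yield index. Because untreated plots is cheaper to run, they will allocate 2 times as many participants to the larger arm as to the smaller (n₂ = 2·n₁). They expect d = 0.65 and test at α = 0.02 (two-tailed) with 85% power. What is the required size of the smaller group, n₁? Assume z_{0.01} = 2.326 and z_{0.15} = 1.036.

n₁ = 41

With allocation ratio k = n₂/n₁ = 2, Var(x̄₁−x̄₂) = σ²(1/n₁ + 1/(k·n₁)) = σ²·(k+1)/(k·n₁).
So n₁ = (1 + 1/k)·((z_{α/2} + z_β)/d)² = 1.500 × (3.362/0.65)².
n₁ = 1.500 × 26.75 = 40.1.
Round up: n₁ = 41, giving n₂ = 2 × 41 = 82.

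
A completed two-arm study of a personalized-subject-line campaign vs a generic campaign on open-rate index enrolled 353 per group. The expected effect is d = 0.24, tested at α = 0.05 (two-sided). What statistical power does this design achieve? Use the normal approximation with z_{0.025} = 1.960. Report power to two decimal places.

For two equal groups, power = Φ(d·√(n/2) − z_{α/2}).
d·√(n/2) = 0.24 × √(353/2) = 0.24 × 13.285 = 3.188.
z_β = 3.188 − 1.960 = 1.228.
Power = Φ(1.228) = 0.890.

power ≈ 0.89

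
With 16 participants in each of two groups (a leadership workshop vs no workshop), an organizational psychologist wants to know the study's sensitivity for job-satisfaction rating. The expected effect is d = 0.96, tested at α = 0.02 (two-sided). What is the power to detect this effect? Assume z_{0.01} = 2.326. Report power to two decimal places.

For two equal groups, power = Φ(d·√(n/2) − z_{α/2}).
d·√(n/2) = 0.96 × √(16/2) = 0.96 × 2.828 = 2.715.
z_β = 2.715 − 2.326 = 0.389.
Power = Φ(0.389) = 0.651.

power ≈ 0.65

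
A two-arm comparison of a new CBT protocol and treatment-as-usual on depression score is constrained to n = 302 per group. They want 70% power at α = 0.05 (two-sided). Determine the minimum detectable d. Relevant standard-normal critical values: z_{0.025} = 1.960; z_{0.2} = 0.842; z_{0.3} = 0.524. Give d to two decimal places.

d_min ≈ 0.20

For two independent groups of n = 302 each: d_min = (z_{α/2} + z_β)·√(2/n).
z-sum = 1.960 + 0.524 = 2.484.
d_min = 2.484 × √(2/302) = 2.484 × 0.0814 = 0.202.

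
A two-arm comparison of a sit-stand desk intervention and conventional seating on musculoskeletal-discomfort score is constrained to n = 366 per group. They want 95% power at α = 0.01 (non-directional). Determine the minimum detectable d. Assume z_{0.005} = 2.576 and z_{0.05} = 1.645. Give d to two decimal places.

d_min ≈ 0.31

For two independent groups of n = 366 each: d_min = (z_{α/2} + z_β)·√(2/n).
z-sum = 2.576 + 1.645 = 4.221.
d_min = 4.221 × √(2/366) = 4.221 × 0.0739 = 0.312.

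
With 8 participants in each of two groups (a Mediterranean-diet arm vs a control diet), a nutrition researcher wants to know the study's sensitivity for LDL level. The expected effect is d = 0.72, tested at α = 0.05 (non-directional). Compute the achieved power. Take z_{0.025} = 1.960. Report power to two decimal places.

For two equal groups, power = Φ(d·√(n/2) − z_{α/2}).
d·√(n/2) = 0.72 × √(8/2) = 0.72 × 2.000 = 1.440.
z_β = 1.440 − 1.960 = -0.520.
Power = Φ(-0.520) = 0.302.

power ≈ 0.30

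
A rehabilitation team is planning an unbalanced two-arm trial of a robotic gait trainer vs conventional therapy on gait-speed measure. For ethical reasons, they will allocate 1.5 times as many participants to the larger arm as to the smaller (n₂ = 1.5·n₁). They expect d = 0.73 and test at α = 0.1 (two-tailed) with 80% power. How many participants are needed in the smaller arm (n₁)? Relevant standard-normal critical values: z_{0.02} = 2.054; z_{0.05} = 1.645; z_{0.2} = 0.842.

With allocation ratio k = n₂/n₁ = 1.5, Var(x̄₁−x̄₂) = σ²(1/n₁ + 1/(k·n₁)) = σ²·(k+1)/(k·n₁).
So n₁ = (1 + 1/k)·((z_{α/2} + z_β)/d)² = 1.667 × (2.487/0.73)².
n₁ = 1.667 × 11.61 = 19.3.
Round up: n₁ = 20, giving n₂ = 1.5 × 20 = 30.

n₁ = 20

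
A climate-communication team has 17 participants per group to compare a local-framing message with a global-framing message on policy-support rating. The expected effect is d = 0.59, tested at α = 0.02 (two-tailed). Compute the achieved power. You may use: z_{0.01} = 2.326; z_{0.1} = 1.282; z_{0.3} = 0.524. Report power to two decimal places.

For two equal groups, power = Φ(d·√(n/2) − z_{α/2}).
d·√(n/2) = 0.59 × √(17/2) = 0.59 × 2.915 = 1.720.
z_β = 1.720 − 2.326 = -0.606.
Power = Φ(-0.606) = 0.272.

power ≈ 0.27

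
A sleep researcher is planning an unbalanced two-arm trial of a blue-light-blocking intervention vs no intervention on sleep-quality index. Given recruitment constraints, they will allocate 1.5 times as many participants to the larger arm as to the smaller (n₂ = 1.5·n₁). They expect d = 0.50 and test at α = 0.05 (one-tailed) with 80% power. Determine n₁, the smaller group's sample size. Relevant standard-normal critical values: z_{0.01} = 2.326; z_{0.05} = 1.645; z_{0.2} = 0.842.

n₁ = 42

With allocation ratio k = n₂/n₁ = 1.5, Var(x̄₁−x̄₂) = σ²(1/n₁ + 1/(k·n₁)) = σ²·(k+1)/(k·n₁).
So n₁ = (1 + 1/k)·((z_{α} + z_β)/d)² = 1.667 × (2.487/0.50)².
n₁ = 1.667 × 24.74 = 41.2.
Round up: n₁ = 42, giving n₂ = 1.5 × 42 = 63.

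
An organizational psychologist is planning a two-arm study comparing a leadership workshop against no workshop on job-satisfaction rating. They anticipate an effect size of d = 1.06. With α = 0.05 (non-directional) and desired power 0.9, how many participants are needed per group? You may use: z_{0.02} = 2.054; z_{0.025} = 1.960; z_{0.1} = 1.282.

n = 19 per group

For two independent groups with equal n: n = 2·((z_{α/2} + z_β) / d)².
z_{α/2} + z_β = 1.960 + 1.282 = 3.242.
n = 2 × (3.242 / 1.06)² = 2 × 3.058² = 2 × 9.35 = 18.7.
Round up to the next whole participant.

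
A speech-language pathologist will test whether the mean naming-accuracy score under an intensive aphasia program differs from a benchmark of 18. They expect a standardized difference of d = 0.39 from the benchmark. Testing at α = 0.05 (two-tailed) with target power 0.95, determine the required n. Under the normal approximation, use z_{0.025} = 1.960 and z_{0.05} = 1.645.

n = 86

For a one-sample test: n = ((z_{α/2} + z_β) / d)².
z_{α/2} + z_β = 1.960 + 1.645 = 3.605.
n = (3.605 / 0.39)² = 9.244² = 85.44.
Round up.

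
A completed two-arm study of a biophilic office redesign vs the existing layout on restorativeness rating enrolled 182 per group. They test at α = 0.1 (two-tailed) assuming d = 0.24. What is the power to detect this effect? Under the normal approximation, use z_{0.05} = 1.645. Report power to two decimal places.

power ≈ 0.74

For two equal groups, power = Φ(d·√(n/2) − z_{α/2}).
d·√(n/2) = 0.24 × √(182/2) = 0.24 × 9.539 = 2.289.
z_β = 2.289 − 1.645 = 0.644.
Power = Φ(0.644) = 0.740.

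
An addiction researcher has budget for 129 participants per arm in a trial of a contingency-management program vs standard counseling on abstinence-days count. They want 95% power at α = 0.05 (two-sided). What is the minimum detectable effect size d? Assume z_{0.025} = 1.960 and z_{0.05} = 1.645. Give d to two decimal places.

d_min ≈ 0.45

For two independent groups of n = 129 each: d_min = (z_{α/2} + z_β)·√(2/n).
z-sum = 1.960 + 1.645 = 3.605.
d_min = 3.605 × √(2/129) = 3.605 × 0.1245 = 0.449.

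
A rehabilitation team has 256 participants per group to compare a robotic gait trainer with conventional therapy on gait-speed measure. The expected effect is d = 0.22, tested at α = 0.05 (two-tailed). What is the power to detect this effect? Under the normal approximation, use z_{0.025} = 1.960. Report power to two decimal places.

power ≈ 0.70

For two equal groups, power = Φ(d·√(n/2) − z_{α/2}).
d·√(n/2) = 0.22 × √(256/2) = 0.22 × 11.314 = 2.489.
z_β = 2.489 − 1.960 = 0.529.
Power = Φ(0.529) = 0.702.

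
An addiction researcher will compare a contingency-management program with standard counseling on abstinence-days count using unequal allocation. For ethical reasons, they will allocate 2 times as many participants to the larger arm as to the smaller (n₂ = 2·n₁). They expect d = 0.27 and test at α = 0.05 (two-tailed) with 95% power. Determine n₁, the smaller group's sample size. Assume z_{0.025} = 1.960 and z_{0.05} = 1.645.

With allocation ratio k = n₂/n₁ = 2, Var(x̄₁−x̄₂) = σ²(1/n₁ + 1/(k·n₁)) = σ²·(k+1)/(k·n₁).
So n₁ = (1 + 1/k)·((z_{α/2} + z_β)/d)² = 1.500 × (3.605/0.27)².
n₁ = 1.500 × 178.27 = 267.4.
Round up: n₁ = 268, giving n₂ = 2 × 268 = 536.

n₁ = 268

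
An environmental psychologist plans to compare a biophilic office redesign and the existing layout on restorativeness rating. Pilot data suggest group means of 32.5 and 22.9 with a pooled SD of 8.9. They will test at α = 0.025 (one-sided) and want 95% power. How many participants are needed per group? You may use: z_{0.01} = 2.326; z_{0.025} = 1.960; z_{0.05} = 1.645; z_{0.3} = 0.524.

Cohen's d = |M₁ − M₂| / SD_pooled = |32.5 − 22.9| / 8.9 = 9.6 / 8.9 = 1.079.
For two independent groups with equal n: n = 2·((z_{α} + z_β) / d)².
z_{α} + z_β = 1.960 + 1.645 = 3.605.
n = 2 × (3.605 / 1.079)² = 2 × 3.341² = 2 × 11.16 = 22.3.
Round up to the next whole participant.

n = 23 per group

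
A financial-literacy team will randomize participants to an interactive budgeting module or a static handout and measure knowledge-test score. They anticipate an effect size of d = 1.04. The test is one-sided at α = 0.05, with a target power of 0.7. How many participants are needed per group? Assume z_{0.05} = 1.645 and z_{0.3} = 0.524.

For two independent groups with equal n: n = 2·((z_{α} + z_β) / d)².
z_{α} + z_β = 1.645 + 0.524 = 2.169.
n = 2 × (2.169 / 1.04)² = 2 × 2.086² = 2 × 4.35 = 8.7.
Round up to the next whole participant.

n = 9 per group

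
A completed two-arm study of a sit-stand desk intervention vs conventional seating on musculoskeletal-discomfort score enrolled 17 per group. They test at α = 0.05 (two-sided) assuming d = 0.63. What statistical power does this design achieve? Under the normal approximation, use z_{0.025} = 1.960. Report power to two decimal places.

For two equal groups, power = Φ(d·√(n/2) − z_{α/2}).
d·√(n/2) = 0.63 × √(17/2) = 0.63 × 2.915 = 1.837.
z_β = 1.837 − 1.960 = -0.123.
Power = Φ(-0.123) = 0.451.

power ≈ 0.45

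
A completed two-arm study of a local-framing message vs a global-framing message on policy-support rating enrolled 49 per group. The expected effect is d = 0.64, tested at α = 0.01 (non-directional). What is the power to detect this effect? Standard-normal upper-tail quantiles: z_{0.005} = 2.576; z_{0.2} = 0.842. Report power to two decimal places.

power ≈ 0.72

For two equal groups, power = Φ(d·√(n/2) − z_{α/2}).
d·√(n/2) = 0.64 × √(49/2) = 0.64 × 4.950 = 3.168.
z_β = 3.168 − 2.576 = 0.592.
Power = Φ(0.592) = 0.723.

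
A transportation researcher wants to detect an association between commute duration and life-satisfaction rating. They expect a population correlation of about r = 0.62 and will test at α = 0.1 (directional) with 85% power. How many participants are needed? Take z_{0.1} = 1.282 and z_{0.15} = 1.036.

n = 14

Fisher's z: C = ½·ln((1+r)/(1−r)) = ½·ln(4.2632) = 0.7250.
n = ((z_{α} + z_β)/C)² + 3.
(1.282 + 1.036) / 0.7250 = 2.318 / 0.7250 = 3.197.
n = 3.197² + 3 = 10.22 + 3 = 13.2.
Round up.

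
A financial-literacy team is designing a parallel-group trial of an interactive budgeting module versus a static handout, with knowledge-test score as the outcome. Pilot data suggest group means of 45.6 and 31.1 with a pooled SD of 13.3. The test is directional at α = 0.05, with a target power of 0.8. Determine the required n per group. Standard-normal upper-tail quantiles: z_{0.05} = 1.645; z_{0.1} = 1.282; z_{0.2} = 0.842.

n = 11 per group

Cohen's d = |M₁ − M₂| / SD_pooled = |45.6 − 31.1| / 13.3 = 14.5 / 13.3 = 1.090.
For two independent groups with equal n: n = 2·((z_{α} + z_β) / d)².
z_{α} + z_β = 1.645 + 0.842 = 2.487.
n = 2 × (2.487 / 1.090)² = 2 × 2.282² = 2 × 5.21 = 10.4.
Round up to the next whole participant.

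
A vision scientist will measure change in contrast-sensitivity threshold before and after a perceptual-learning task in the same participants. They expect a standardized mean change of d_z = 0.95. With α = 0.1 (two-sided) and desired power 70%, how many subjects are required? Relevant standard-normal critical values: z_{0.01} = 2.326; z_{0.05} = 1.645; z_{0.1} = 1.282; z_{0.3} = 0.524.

n = 6 pairs

For a paired (one-sample on differences) test: n = ((z_{α/2} + z_β) / d)².
z_{α/2} + z_β = 1.645 + 0.524 = 2.169.
n = (2.169 / 0.95)² = 2.283² = 5.21.
Round up.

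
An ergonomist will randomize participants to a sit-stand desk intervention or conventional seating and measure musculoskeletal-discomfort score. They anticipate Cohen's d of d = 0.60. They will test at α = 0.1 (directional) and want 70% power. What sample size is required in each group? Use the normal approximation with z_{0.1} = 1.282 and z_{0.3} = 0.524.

For two independent groups with equal n: n = 2·((z_{α} + z_β) / d)².
z_{α} + z_β = 1.282 + 0.524 = 1.806.
n = 2 × (1.806 / 0.60)² = 2 × 3.010² = 2 × 9.06 = 18.1.
Round up to the next whole participant.

n = 19 per group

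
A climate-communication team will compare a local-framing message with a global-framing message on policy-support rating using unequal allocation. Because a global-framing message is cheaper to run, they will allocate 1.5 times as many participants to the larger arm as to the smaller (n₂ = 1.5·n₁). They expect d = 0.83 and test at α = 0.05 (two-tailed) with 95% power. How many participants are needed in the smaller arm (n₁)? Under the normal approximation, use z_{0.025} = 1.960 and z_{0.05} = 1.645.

n₁ = 32

With allocation ratio k = n₂/n₁ = 1.5, Var(x̄₁−x̄₂) = σ²(1/n₁ + 1/(k·n₁)) = σ²·(k+1)/(k·n₁).
So n₁ = (1 + 1/k)·((z_{α/2} + z_β)/d)² = 1.667 × (3.605/0.83)².
n₁ = 1.667 × 18.86 = 31.4.
Round up: n₁ = 32, giving n₂ = 1.5 × 32 = 48.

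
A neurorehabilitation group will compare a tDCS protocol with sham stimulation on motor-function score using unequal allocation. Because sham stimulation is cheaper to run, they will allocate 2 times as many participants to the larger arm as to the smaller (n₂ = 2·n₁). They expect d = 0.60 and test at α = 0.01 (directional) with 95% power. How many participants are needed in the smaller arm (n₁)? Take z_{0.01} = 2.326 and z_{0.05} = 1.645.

n₁ = 66

With allocation ratio k = n₂/n₁ = 2, Var(x̄₁−x̄₂) = σ²(1/n₁ + 1/(k·n₁)) = σ²·(k+1)/(k·n₁).
So n₁ = (1 + 1/k)·((z_{α} + z_β)/d)² = 1.500 × (3.971/0.60)².
n₁ = 1.500 × 43.80 = 65.7.
Round up: n₁ = 66, giving n₂ = 2 × 66 = 132.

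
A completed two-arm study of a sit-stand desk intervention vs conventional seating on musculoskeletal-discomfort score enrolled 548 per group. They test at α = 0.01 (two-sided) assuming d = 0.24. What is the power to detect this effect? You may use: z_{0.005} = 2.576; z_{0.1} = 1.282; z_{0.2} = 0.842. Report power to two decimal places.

power ≈ 0.92

For two equal groups, power = Φ(d·√(n/2) − z_{α/2}).
d·√(n/2) = 0.24 × √(548/2) = 0.24 × 16.553 = 3.973.
z_β = 3.973 − 2.576 = 1.397.
Power = Φ(1.397) = 0.919.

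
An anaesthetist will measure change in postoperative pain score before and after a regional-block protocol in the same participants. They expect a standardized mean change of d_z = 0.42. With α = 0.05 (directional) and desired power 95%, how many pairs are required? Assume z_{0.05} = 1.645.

For a paired (one-sample on differences) test: n = ((z_{α} + z_β) / d)².
z_{α} + z_β = 1.645 + 1.645 = 3.290.
n = (3.290 / 0.42)² = 7.833² = 61.36.
Round up.

n = 62 pairs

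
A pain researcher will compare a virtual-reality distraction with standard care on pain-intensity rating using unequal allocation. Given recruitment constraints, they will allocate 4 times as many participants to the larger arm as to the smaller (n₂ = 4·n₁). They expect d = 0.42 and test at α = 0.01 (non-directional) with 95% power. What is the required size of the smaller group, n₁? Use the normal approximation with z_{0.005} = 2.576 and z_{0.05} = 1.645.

n₁ = 127

With allocation ratio k = n₂/n₁ = 4, Var(x̄₁−x̄₂) = σ²(1/n₁ + 1/(k·n₁)) = σ²·(k+1)/(k·n₁).
So n₁ = (1 + 1/k)·((z_{α/2} + z_β)/d)² = 1.250 × (4.221/0.42)².
n₁ = 1.250 × 101.00 = 126.3.
Round up: n₁ = 127, giving n₂ = 4 × 127 = 508.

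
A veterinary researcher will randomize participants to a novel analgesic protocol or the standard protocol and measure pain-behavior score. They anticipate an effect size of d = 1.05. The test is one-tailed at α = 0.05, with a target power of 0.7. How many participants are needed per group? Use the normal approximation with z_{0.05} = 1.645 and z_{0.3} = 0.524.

For two independent groups with equal n: n = 2·((z_{α} + z_β) / d)².
z_{α} + z_β = 1.645 + 0.524 = 2.169.
n = 2 × (2.169 / 1.05)² = 2 × 2.066² = 2 × 4.27 = 8.5.
Round up to the next whole participant.

n = 9 per group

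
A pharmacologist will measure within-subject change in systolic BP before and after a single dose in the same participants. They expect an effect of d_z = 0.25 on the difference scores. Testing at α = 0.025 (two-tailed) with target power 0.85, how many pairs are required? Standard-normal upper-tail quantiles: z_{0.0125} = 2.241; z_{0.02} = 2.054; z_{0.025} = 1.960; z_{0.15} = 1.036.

For a paired (one-sample on differences) test: n = ((z_{α/2} + z_β) / d)².
z_{α/2} + z_β = 2.241 + 1.036 = 3.277.
n = (3.277 / 0.25)² = 13.108² = 171.82.
Round up.

n = 172 pairs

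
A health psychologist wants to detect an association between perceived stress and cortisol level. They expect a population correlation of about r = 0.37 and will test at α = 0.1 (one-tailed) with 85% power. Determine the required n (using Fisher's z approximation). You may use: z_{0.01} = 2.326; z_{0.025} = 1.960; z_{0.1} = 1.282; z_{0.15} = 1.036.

Fisher's z: C = ½·ln((1+r)/(1−r)) = ½·ln(2.1746) = 0.3884.
n = ((z_{α} + z_β)/C)² + 3.
(1.282 + 1.036) / 0.3884 = 2.318 / 0.3884 = 5.968.
n = 5.968² + 3 = 35.62 + 3 = 38.6.
Round up.

n = 39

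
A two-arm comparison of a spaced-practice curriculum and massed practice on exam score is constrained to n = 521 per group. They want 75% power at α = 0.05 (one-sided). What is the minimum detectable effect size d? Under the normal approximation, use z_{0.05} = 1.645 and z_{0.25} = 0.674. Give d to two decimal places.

For two independent groups of n = 521 each: d_min = (z_{α} + z_β)·√(2/n).
z-sum = 1.645 + 0.674 = 2.319.
d_min = 2.319 × √(2/521) = 2.319 × 0.0620 = 0.144.

d_min ≈ 0.14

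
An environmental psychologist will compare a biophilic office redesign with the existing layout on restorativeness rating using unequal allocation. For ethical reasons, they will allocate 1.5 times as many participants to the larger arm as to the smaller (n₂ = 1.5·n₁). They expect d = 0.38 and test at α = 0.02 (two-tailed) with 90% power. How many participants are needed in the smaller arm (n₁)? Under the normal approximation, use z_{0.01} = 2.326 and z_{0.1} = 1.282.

With allocation ratio k = n₂/n₁ = 1.5, Var(x̄₁−x̄₂) = σ²(1/n₁ + 1/(k·n₁)) = σ²·(k+1)/(k·n₁).
So n₁ = (1 + 1/k)·((z_{α/2} + z_β)/d)² = 1.667 × (3.608/0.38)².
n₁ = 1.667 × 90.15 = 150.3.
Round up: n₁ = 151, giving n₂ = ⌈1.5 × 151⌉ = ⌈226.5⌉ = 227.

n₁ = 151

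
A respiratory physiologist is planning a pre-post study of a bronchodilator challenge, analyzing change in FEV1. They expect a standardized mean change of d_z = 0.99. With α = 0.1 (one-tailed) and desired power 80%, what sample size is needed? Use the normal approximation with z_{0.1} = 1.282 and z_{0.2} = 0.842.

For a paired (one-sample on differences) test: n = ((z_{α} + z_β) / d)².
z_{α} + z_β = 1.282 + 0.842 = 2.124.
n = (2.124 / 0.99)² = 2.145² = 4.60.
Round up.

n = 5 pairs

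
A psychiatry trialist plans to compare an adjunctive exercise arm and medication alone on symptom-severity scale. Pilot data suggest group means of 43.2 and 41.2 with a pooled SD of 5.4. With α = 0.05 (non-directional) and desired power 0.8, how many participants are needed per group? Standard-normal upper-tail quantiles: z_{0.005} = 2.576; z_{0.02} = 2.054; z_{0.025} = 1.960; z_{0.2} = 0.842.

Cohen's d = |M₁ − M₂| / SD_pooled = |43.2 − 41.2| / 5.4 = 2.0 / 5.4 = 0.370.
For two independent groups with equal n: n = 2·((z_{α/2} + z_β) / d)².
z_{α/2} + z_β = 1.960 + 0.842 = 2.802.
n = 2 × (2.802 / 0.370)² = 2 × 7.573² = 2 × 57.35 = 114.7.
Round up to the next whole participant.

n = 115 per group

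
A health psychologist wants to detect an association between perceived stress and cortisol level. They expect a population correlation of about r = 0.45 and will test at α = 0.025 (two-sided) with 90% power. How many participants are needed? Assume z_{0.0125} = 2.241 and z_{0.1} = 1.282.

n = 56

Fisher's z: C = ½·ln((1+r)/(1−r)) = ½·ln(2.6364) = 0.4847.
n = ((z_{α/2} + z_β)/C)² + 3.
(2.241 + 1.282) / 0.4847 = 3.523 / 0.4847 = 7.268.
n = 7.268² + 3 = 52.83 + 3 = 55.8.
Round up.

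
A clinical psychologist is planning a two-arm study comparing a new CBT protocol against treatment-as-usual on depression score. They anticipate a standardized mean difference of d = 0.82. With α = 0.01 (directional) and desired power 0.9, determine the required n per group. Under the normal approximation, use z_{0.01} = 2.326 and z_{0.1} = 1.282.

n = 39 per group

For two independent groups with equal n: n = 2·((z_{α} + z_β) / d)².
z_{α} + z_β = 2.326 + 1.282 = 3.608.
n = 2 × (3.608 / 0.82)² = 2 × 4.400² = 2 × 19.36 = 38.7.
Round up to the next whole participant.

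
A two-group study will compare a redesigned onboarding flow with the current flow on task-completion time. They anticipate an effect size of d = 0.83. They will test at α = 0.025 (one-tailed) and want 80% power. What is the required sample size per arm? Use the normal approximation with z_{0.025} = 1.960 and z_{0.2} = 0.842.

For two independent groups with equal n: n = 2·((z_{α} + z_β) / d)².
z_{α} + z_β = 1.960 + 0.842 = 2.802.
n = 2 × (2.802 / 0.83)² = 2 × 3.376² = 2 × 11.40 = 22.8.
Round up to the next whole participant.

n = 23 per group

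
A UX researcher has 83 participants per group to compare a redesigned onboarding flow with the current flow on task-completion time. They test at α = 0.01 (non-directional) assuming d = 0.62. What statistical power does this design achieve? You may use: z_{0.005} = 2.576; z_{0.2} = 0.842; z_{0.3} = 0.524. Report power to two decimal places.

For two equal groups, power = Φ(d·√(n/2) − z_{α/2}).
d·√(n/2) = 0.62 × √(83/2) = 0.62 × 6.442 = 3.994.
z_β = 3.994 − 2.576 = 1.418.
Power = Φ(1.418) = 0.922.

power ≈ 0.92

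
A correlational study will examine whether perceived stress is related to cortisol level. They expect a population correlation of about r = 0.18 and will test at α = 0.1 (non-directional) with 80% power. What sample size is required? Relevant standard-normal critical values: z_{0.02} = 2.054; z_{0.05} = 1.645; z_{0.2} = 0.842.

n = 190

Fisher's z: C = ½·ln((1+r)/(1−r)) = ½·ln(1.4390) = 0.1820.
n = ((z_{α/2} + z_β)/C)² + 3.
(1.645 + 0.842) / 0.1820 = 2.487 / 0.1820 = 13.665.
n = 13.665² + 3 = 186.73 + 3 = 189.7.
Round up.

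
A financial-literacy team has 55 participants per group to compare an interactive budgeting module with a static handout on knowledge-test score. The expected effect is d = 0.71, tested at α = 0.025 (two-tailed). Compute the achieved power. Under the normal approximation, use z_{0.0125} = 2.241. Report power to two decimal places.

For two equal groups, power = Φ(d·√(n/2) − z_{α/2}).
d·√(n/2) = 0.71 × √(55/2) = 0.71 × 5.244 = 3.723.
z_β = 3.723 − 2.241 = 1.482.
Power = Φ(1.482) = 0.931.

power ≈ 0.93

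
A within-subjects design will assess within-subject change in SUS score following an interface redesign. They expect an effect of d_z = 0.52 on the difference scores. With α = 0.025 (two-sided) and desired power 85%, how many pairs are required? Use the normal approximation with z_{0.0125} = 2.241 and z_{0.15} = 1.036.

n = 40 pairs

For a paired (one-sample on differences) test: n = ((z_{α/2} + z_β) / d)².
z_{α/2} + z_β = 2.241 + 1.036 = 3.277.
n = (3.277 / 0.52)² = 6.302² = 39.71.
Round up.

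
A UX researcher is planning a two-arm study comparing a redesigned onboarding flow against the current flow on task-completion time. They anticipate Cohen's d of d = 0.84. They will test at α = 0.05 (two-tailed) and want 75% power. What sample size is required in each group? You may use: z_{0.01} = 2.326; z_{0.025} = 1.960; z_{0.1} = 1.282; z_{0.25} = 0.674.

For two independent groups with equal n: n = 2·((z_{α/2} + z_β) / d)².
z_{α/2} + z_β = 1.960 + 0.674 = 2.634.
n = 2 × (2.634 / 0.84)² = 2 × 3.136² = 2 × 9.83 = 19.7.
Round up to the next whole participant.

n = 20 per group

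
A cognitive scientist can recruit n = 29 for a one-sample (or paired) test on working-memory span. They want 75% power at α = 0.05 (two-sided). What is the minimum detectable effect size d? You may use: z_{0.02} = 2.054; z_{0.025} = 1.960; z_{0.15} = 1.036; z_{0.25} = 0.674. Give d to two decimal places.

d_min ≈ 0.49

For a single sample (or paired design) of n = 29: d_min = (z_{α/2} + z_β)/√n.
z-sum = 1.960 + 0.674 = 2.634.
d_min = 2.634 / √29 = 2.634 / 5.385 = 0.489.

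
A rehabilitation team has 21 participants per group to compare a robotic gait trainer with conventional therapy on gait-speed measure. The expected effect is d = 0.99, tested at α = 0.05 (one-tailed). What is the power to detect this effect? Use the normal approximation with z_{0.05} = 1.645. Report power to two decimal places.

For two equal groups, power = Φ(d·√(n/2) − z_{α}).
d·√(n/2) = 0.99 × √(21/2) = 0.99 × 3.240 = 3.208.
z_β = 3.208 − 1.645 = 1.563.
Power = Φ(1.563) = 0.941.

power ≈ 0.94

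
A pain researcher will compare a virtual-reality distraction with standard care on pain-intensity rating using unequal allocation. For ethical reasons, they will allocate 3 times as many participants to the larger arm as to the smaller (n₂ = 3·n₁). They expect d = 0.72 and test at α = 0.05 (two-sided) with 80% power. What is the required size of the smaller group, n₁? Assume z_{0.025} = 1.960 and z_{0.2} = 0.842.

With allocation ratio k = n₂/n₁ = 3, Var(x̄₁−x̄₂) = σ²(1/n₁ + 1/(k·n₁)) = σ²·(k+1)/(k·n₁).
So n₁ = (1 + 1/k)·((z_{α/2} + z_β)/d)² = 1.333 × (2.802/0.72)².
n₁ = 1.333 × 15.15 = 20.2.
Round up: n₁ = 21, giving n₂ = 3 × 21 = 63.

n₁ = 21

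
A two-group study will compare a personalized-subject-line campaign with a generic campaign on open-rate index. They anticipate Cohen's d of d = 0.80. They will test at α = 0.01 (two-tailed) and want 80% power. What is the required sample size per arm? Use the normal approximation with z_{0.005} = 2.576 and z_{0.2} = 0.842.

For two independent groups with equal n: n = 2·((z_{α/2} + z_β) / d)².
z_{α/2} + z_β = 2.576 + 0.842 = 3.418.
n = 2 × (3.418 / 0.80)² = 2 × 4.272² = 2 × 18.25 = 36.5.
Round up to the next whole participant.

n = 37 per group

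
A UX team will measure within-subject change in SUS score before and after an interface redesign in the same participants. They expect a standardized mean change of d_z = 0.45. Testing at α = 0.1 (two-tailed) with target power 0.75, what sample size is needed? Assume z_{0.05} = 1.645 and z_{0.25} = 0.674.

n = 27 pairs

For a paired (one-sample on differences) test: n = ((z_{α/2} + z_β) / d)².
z_{α/2} + z_β = 1.645 + 0.674 = 2.319.
n = (2.319 / 0.45)² = 5.153² = 26.56.
Round up.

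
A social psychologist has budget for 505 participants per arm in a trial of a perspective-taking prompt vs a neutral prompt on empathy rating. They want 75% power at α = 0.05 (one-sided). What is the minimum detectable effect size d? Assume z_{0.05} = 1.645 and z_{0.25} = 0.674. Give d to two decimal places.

d_min ≈ 0.15

For two independent groups of n = 505 each: d_min = (z_{α} + z_β)·√(2/n).
z-sum = 1.645 + 0.674 = 2.319.
d_min = 2.319 × √(2/505) = 2.319 × 0.0629 = 0.146.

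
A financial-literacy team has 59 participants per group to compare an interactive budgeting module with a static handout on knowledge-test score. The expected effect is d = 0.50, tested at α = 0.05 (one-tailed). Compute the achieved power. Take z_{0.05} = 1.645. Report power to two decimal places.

For two equal groups, power = Φ(d·√(n/2) − z_{α}).
d·√(n/2) = 0.50 × √(59/2) = 0.50 × 5.431 = 2.716.
z_β = 2.716 − 1.645 = 1.071.
Power = Φ(1.071) = 0.858.

power ≈ 0.86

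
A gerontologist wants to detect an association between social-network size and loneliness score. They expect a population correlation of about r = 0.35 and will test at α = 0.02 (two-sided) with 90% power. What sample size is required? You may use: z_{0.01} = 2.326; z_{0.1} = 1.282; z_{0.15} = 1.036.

Fisher's z: C = ½·ln((1+r)/(1−r)) = ½·ln(2.0769) = 0.3654.
n = ((z_{α/2} + z_β)/C)² + 3.
(2.326 + 1.282) / 0.3654 = 3.608 / 0.3654 = 9.874.
n = 9.874² + 3 = 97.50 + 3 = 100.5.
Round up.

n = 101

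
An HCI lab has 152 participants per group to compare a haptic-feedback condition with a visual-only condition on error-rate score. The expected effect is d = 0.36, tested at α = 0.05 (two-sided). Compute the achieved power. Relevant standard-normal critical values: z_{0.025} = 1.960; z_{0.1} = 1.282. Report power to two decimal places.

power ≈ 0.88

For two equal groups, power = Φ(d·√(n/2) − z_{α/2}).
d·√(n/2) = 0.36 × √(152/2) = 0.36 × 8.718 = 3.138.
z_β = 3.138 − 1.960 = 1.178.
Power = Φ(1.178) = 0.881.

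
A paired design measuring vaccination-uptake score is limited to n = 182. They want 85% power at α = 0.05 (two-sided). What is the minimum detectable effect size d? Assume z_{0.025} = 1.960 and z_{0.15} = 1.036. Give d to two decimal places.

For a single sample (or paired design) of n = 182: d_min = (z_{α/2} + z_β)/√n.
z-sum = 1.960 + 1.036 = 2.996.
d_min = 2.996 / √182 = 2.996 / 13.491 = 0.222.

d_min ≈ 0.22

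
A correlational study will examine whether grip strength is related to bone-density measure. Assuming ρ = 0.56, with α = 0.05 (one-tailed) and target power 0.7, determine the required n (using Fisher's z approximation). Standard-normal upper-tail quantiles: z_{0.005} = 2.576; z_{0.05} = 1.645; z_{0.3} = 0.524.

n = 15

Fisher's z: C = ½·ln((1+r)/(1−r)) = ½·ln(3.5455) = 0.6328.
n = ((z_{α} + z_β)/C)² + 3.
(1.645 + 0.524) / 0.6328 = 2.169 / 0.6328 = 3.428.
n = 3.428² + 3 = 11.75 + 3 = 14.7.
Round up.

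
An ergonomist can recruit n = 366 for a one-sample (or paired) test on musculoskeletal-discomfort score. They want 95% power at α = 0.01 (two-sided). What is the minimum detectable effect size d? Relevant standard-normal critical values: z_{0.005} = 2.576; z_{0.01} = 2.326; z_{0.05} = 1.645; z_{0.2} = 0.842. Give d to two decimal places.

d_min ≈ 0.22

For a single sample (or paired design) of n = 366: d_min = (z_{α/2} + z_β)/√n.
z-sum = 2.576 + 1.645 = 4.221.
d_min = 4.221 / √366 = 4.221 / 19.131 = 0.221.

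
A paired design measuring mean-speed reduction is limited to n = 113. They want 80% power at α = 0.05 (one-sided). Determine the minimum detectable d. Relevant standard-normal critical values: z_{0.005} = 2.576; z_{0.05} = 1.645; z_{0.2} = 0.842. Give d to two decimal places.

For a single sample (or paired design) of n = 113: d_min = (z_{α} + z_β)/√n.
z-sum = 1.645 + 0.842 = 2.487.
d_min = 2.487 / √113 = 2.487 / 10.630 = 0.234.

d_min ≈ 0.23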